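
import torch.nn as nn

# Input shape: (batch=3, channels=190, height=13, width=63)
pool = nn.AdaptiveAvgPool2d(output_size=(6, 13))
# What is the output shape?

Input shape: (3, 190, 13, 63)
Output shape: (3, 190, 6, 13)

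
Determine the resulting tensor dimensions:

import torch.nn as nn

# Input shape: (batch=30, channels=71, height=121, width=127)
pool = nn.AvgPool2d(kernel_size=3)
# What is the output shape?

Input shape: (30, 71, 121, 127)
Output shape: (30, 71, 40, 42)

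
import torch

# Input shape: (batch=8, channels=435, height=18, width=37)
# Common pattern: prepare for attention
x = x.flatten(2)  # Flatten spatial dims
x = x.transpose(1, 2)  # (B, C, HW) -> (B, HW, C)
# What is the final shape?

Input shape: (8, 435, 18, 37)
  -> after flatten(2): (8, 435, 666)
Output shape: (8, 666, 435)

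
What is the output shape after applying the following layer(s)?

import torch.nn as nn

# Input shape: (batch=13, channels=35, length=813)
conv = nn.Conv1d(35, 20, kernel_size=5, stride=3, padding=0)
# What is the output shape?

Input shape: (13, 35, 813)
Output shape: (13, 20, 270)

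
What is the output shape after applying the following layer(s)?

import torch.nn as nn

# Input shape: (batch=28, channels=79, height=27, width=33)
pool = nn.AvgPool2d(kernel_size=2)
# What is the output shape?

Input shape: (28, 79, 27, 33)
Output shape: (28, 79, 13, 16)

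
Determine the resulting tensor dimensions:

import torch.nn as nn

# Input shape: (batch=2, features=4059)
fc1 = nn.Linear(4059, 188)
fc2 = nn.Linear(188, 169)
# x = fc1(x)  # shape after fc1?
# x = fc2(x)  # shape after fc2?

Input shape: (2, 4059)
  -> after fc1: (2, 188)
Output shape: (2, 169)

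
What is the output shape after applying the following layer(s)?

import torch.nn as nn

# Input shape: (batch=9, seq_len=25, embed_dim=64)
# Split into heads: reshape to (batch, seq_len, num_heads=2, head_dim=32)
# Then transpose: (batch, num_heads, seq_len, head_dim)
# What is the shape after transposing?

Input shape: (9, 25, 64)
  -> after reshape: (9, 25, 2, 32)
Output shape: (9, 2, 25, 32)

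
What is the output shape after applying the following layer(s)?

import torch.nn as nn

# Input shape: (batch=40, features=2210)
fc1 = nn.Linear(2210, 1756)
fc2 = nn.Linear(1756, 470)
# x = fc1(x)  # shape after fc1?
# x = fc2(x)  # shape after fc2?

Input shape: (40, 2210)
  -> after fc1: (40, 1756)
Output shape: (40, 470)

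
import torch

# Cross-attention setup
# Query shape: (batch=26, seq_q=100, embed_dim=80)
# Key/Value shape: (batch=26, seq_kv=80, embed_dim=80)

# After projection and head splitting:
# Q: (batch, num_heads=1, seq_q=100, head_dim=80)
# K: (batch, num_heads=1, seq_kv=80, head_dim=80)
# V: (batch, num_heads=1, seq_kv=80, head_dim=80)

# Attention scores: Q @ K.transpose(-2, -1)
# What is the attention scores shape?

Input shape: (26, 100, 80)
Output shape: (26, 1, 100, 80)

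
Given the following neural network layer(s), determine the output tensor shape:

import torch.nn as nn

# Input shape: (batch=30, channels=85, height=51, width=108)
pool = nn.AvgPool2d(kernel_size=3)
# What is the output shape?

Input shape: (30, 85, 51, 108)
Output shape: (30, 85, 17, 36)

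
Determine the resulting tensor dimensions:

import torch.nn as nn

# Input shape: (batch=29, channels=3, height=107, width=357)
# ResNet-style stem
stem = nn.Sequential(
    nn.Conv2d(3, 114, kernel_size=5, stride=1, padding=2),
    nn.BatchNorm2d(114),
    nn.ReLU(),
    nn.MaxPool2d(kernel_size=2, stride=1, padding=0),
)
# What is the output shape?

Input shape: (29, 3, 107, 357)
  -> after Conv2d 5x5 stride=1: (29, 114, 107, 357)
Output shape: (29, 114, 106, 356)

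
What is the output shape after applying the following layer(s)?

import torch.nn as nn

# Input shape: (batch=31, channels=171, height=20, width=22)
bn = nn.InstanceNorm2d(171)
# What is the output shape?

Input shape: (31, 171, 20, 22)
Output shape: (31, 171, 20, 22)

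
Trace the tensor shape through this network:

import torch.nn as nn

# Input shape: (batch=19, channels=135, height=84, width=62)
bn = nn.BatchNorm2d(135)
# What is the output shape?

Input shape: (19, 135, 84, 62)
Output shape: (19, 135, 84, 62)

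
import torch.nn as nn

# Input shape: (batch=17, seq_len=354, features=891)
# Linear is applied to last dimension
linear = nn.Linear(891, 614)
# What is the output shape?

Input shape: (17, 354, 891)
Output shape: (17, 354, 614)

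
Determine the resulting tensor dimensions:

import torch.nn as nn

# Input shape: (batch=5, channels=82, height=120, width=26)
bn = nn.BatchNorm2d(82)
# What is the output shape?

Input shape: (5, 82, 120, 26)
Output shape: (5, 82, 120, 26)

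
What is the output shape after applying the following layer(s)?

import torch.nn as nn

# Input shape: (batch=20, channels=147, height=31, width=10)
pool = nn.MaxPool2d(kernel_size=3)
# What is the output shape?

Input shape: (20, 147, 31, 10)
Output shape: (20, 147, 10, 3)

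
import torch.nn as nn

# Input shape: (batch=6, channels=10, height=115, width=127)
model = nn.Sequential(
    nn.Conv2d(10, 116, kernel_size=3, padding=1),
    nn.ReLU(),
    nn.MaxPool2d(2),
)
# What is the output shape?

Input shape: (6, 10, 115, 127)
  -> after Conv2d: (6, 116, 115, 127)
  -> after ReLU: (6, 116, 115, 127)
Output shape: (6, 116, 57, 63)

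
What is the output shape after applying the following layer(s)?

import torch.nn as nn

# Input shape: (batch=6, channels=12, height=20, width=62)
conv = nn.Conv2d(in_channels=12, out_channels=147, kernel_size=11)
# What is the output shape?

Input shape: (6, 12, 20, 62)
Output shape: (6, 147, 10, 52)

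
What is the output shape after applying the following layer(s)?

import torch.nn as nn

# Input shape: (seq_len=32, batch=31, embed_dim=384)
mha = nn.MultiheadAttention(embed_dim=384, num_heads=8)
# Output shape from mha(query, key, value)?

Input shape: (32, 31, 384)
Output shape: (32, 31, 384)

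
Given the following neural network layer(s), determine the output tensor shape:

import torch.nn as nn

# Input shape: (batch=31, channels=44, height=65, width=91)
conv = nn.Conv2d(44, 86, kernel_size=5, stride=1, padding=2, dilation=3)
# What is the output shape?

Input shape: (31, 44, 65, 91)
Output shape: (31, 86, 57, 83)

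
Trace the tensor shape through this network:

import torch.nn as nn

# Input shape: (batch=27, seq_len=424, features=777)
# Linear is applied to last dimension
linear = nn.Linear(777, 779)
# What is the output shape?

Input shape: (27, 424, 777)
Output shape: (27, 424, 779)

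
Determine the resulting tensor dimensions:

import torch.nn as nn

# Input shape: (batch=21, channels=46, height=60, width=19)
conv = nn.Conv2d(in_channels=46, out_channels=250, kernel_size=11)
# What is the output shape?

Input shape: (21, 46, 60, 19)
Output shape: (21, 250, 50, 9)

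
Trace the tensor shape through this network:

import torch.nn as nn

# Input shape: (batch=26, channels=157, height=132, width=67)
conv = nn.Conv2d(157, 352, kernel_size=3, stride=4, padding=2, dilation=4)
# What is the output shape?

Input shape: (26, 157, 132, 67)
Output shape: (26, 352, 32, 16)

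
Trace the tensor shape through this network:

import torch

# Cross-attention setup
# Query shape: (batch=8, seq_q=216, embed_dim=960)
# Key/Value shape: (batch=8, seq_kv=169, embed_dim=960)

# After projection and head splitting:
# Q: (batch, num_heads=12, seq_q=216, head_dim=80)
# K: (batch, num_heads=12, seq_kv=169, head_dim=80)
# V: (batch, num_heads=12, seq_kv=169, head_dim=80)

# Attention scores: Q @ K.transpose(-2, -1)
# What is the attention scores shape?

Input shape: (8, 216, 960)
Output shape: (8, 12, 216, 169)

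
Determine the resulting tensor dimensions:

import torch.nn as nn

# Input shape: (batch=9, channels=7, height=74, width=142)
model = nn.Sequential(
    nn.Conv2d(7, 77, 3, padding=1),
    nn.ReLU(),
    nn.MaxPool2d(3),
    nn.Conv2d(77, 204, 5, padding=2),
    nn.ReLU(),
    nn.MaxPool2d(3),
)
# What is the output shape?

Input shape: (9, 7, 74, 142)
  -> after first Conv2d: (9, 77, 74, 142)
  -> after first MaxPool2d: (9, 77, 24, 47)
  -> after second Conv2d: (9, 204, 24, 47)
Output shape: (9, 204, 8, 15)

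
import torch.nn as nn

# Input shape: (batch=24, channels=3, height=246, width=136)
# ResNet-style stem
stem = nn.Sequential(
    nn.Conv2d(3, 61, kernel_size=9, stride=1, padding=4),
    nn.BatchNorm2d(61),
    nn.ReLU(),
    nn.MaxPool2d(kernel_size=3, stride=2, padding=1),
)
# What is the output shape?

Input shape: (24, 3, 246, 136)
  -> after Conv2d 9x9 stride=1: (24, 61, 246, 136)
Output shape: (24, 61, 123, 68)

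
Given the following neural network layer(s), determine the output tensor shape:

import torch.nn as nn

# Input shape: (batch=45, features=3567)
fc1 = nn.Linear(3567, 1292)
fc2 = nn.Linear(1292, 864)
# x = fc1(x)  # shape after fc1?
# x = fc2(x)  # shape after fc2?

Input shape: (45, 3567)
  -> after fc1: (45, 1292)
Output shape: (45, 864)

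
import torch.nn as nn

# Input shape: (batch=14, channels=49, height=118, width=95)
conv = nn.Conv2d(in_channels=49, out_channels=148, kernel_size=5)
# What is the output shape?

Input shape: (14, 49, 118, 95)
Output shape: (14, 148, 114, 91)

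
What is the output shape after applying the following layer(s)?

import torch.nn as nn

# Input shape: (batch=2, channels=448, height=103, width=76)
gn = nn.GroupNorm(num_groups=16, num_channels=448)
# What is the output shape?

Input shape: (2, 448, 103, 76)
Output shape: (2, 448, 103, 76)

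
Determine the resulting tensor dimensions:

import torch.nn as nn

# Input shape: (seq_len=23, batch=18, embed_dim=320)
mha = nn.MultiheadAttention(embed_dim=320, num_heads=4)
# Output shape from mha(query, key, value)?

Input shape: (23, 18, 320)
Output shape: (23, 18, 320)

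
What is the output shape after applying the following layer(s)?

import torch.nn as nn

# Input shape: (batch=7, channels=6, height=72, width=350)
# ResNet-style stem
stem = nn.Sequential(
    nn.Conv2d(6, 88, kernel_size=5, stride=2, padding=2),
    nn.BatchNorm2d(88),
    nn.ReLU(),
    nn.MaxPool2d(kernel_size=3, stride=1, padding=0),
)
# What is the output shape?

Input shape: (7, 6, 72, 350)
  -> after Conv2d 5x5 stride=2: (7, 88, 36, 175)
Output shape: (7, 88, 34, 173)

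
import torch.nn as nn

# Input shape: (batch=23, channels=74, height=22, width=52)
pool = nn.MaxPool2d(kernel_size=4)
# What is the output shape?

Input shape: (23, 74, 22, 52)
Output shape: (23, 74, 5, 13)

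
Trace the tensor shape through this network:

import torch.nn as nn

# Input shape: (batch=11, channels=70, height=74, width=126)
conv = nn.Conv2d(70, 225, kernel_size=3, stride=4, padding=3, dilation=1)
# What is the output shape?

Input shape: (11, 70, 74, 126)
Output shape: (11, 225, 20, 33)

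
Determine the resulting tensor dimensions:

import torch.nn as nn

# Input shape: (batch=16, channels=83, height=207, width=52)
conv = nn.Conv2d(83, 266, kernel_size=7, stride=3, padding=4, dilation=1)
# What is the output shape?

Input shape: (16, 83, 207, 52)
Output shape: (16, 266, 70, 18)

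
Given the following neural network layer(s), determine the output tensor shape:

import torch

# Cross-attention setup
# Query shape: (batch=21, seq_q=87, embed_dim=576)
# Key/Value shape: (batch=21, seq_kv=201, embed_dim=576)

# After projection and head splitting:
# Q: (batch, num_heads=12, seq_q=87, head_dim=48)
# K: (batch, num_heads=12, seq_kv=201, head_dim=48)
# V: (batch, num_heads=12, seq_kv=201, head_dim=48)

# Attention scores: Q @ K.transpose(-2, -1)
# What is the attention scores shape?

Input shape: (21, 87, 576)
Output shape: (21, 12, 87, 201)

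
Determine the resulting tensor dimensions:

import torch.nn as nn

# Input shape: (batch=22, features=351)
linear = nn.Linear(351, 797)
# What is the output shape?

Input shape: (22, 351)
Output shape: (22, 797)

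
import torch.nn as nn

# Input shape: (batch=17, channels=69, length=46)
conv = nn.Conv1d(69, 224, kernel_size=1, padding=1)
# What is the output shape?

Input shape: (17, 69, 46)
Output shape: (17, 224, 48)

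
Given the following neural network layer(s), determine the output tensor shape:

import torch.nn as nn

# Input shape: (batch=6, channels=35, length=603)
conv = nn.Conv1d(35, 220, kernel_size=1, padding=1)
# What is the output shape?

Input shape: (6, 35, 603)
Output shape: (6, 220, 605)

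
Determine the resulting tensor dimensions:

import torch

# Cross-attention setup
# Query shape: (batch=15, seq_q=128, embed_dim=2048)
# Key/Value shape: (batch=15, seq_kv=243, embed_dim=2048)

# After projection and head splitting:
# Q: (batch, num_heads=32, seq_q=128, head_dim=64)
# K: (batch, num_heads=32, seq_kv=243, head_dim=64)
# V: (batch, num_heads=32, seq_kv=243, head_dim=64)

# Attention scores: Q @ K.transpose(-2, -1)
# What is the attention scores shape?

Input shape: (15, 128, 2048)
Output shape: (15, 32, 128, 243)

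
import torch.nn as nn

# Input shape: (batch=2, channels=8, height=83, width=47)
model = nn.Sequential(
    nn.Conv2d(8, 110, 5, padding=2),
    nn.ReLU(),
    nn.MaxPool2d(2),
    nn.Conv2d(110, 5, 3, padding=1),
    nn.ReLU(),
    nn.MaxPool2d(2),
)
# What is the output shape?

Input shape: (2, 8, 83, 47)
  -> after first Conv2d: (2, 110, 83, 47)
  -> after first MaxPool2d: (2, 110, 41, 23)
  -> after second Conv2d: (2, 5, 41, 23)
Output shape: (2, 5, 20, 11)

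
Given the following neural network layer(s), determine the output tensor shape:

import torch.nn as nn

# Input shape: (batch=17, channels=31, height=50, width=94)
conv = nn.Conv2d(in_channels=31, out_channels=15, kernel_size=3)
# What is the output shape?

Input shape: (17, 31, 50, 94)
Output shape: (17, 15, 48, 92)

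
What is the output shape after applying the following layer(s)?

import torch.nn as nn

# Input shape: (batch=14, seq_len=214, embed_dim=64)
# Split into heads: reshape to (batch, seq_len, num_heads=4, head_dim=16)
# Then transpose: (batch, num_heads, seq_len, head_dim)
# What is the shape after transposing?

Input shape: (14, 214, 64)
  -> after reshape: (14, 214, 4, 16)
Output shape: (14, 4, 214, 16)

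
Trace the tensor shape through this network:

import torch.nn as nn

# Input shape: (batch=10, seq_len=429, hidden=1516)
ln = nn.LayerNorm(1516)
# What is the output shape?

Input shape: (10, 429, 1516)
Output shape: (10, 429, 1516)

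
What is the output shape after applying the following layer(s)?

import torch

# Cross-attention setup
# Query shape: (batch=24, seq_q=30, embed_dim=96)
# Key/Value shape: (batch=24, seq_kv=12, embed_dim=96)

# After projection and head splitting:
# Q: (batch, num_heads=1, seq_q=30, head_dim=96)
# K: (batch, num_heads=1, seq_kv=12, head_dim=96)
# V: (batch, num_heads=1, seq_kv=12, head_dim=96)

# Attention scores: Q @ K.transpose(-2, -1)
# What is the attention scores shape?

Input shape: (24, 30, 96)
Output shape: (24, 1, 30, 12)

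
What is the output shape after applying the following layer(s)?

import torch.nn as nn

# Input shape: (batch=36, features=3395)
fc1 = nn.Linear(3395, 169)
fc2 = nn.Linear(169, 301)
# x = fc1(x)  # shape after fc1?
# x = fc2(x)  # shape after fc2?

Input shape: (36, 3395)
  -> after fc1: (36, 169)
Output shape: (36, 301)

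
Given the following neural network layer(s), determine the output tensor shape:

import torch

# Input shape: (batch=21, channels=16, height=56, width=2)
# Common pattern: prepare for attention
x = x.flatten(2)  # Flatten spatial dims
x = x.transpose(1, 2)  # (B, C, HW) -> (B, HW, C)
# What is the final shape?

Input shape: (21, 16, 56, 2)
  -> after flatten(2): (21, 16, 112)
Output shape: (21, 112, 16)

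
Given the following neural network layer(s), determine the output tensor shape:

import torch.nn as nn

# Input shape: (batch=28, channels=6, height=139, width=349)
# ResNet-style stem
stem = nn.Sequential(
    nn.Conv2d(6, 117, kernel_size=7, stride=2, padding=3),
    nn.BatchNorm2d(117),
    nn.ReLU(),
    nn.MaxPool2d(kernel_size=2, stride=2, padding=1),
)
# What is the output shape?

Input shape: (28, 6, 139, 349)
  -> after Conv2d 7x7 stride=2: (28, 117, 70, 175)
Output shape: (28, 117, 36, 88)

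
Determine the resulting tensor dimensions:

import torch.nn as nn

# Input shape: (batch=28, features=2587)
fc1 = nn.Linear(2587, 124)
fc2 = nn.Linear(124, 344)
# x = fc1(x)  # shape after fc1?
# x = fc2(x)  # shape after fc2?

Input shape: (28, 2587)
  -> after fc1: (28, 124)
Output shape: (28, 344)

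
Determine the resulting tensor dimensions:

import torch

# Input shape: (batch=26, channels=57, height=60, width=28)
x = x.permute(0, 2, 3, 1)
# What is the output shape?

Input shape: (26, 57, 60, 28)
Output shape: (26, 60, 28, 57)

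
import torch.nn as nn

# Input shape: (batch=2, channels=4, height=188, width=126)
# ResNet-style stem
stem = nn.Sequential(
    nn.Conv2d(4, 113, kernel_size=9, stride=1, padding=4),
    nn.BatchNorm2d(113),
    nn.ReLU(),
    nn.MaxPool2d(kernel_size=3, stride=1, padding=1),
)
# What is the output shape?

Input shape: (2, 4, 188, 126)
  -> after Conv2d 9x9 stride=1: (2, 113, 188, 126)
Output shape: (2, 113, 188, 126)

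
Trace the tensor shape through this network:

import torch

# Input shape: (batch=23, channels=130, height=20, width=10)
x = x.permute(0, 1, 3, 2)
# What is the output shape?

Input shape: (23, 130, 20, 10)
Output shape: (23, 130, 10, 20)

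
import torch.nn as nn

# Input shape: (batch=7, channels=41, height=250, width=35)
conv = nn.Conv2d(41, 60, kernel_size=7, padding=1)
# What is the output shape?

Input shape: (7, 41, 250, 35)
Output shape: (7, 60, 246, 31)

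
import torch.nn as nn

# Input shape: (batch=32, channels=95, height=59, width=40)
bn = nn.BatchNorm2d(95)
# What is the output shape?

Input shape: (32, 95, 59, 40)
Output shape: (32, 95, 59, 40)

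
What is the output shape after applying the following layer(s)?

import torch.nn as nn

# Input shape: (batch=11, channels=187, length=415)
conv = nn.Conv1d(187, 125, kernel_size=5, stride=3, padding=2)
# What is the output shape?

Input shape: (11, 187, 415)
Output shape: (11, 125, 139)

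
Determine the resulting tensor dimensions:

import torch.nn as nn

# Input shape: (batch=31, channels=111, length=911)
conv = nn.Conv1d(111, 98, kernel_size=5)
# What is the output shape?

Input shape: (31, 111, 911)
Output shape: (31, 98, 907)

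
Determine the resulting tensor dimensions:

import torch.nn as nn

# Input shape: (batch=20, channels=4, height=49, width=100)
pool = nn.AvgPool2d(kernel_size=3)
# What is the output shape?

Input shape: (20, 4, 49, 100)
Output shape: (20, 4, 16, 33)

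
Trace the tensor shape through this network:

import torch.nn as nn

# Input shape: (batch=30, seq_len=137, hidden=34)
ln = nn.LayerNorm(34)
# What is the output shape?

Input shape: (30, 137, 34)
Output shape: (30, 137, 34)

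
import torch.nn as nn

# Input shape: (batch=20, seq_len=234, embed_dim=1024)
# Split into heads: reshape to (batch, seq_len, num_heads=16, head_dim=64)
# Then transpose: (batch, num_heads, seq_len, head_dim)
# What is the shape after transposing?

Input shape: (20, 234, 1024)
  -> after reshape: (20, 234, 16, 64)
Output shape: (20, 16, 234, 64)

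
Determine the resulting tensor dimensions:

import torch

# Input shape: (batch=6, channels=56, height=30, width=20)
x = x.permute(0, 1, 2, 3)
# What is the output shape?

Input shape: (6, 56, 30, 20)
Output shape: (6, 56, 30, 20)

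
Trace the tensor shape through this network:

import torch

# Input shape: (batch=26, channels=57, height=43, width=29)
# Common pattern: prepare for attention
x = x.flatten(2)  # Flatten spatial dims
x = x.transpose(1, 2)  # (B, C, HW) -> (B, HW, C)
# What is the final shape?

Input shape: (26, 57, 43, 29)
  -> after flatten(2): (26, 57, 1247)
Output shape: (26, 1247, 57)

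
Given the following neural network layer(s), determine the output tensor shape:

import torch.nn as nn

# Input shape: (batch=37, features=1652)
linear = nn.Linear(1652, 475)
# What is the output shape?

Input shape: (37, 1652)
Output shape: (37, 475)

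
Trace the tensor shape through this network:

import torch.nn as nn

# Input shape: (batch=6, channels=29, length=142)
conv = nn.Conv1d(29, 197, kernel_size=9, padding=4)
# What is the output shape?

Input shape: (6, 29, 142)
Output shape: (6, 197, 142)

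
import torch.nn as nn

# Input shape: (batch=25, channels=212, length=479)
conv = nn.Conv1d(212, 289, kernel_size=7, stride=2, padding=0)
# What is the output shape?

Input shape: (25, 212, 479)
Output shape: (25, 289, 237)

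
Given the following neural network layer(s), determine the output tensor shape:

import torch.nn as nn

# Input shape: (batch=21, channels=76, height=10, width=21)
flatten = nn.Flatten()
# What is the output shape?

Input shape: (21, 76, 10, 21)
Output shape: (21, 15960)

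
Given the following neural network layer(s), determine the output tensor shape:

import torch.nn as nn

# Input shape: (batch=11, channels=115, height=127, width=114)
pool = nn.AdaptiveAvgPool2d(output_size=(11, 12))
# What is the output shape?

Input shape: (11, 115, 127, 114)
Output shape: (11, 115, 11, 12)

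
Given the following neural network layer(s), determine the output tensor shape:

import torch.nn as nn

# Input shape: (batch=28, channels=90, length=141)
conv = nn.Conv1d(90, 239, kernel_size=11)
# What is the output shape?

Input shape: (28, 90, 141)
Output shape: (28, 239, 131)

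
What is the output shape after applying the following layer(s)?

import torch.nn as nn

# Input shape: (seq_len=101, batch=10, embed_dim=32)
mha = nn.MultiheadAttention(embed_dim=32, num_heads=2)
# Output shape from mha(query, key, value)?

Input shape: (101, 10, 32)
Output shape: (101, 10, 32)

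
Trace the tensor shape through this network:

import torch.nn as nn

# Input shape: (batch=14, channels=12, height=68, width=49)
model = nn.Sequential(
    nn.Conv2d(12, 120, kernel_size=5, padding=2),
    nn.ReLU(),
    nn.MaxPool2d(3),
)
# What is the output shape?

Input shape: (14, 12, 68, 49)
  -> after Conv2d: (14, 120, 68, 49)
  -> after ReLU: (14, 120, 68, 49)
Output shape: (14, 120, 22, 16)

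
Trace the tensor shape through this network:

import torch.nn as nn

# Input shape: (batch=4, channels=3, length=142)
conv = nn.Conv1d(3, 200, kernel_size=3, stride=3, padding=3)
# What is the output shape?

Input shape: (4, 3, 142)
Output shape: (4, 200, 49)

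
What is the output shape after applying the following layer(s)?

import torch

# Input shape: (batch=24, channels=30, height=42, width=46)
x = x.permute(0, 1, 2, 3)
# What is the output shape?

Input shape: (24, 30, 42, 46)
Output shape: (24, 30, 42, 46)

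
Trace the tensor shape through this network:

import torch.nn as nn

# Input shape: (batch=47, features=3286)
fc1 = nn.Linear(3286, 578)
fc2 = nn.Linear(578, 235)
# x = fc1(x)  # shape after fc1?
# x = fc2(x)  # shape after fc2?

Input shape: (47, 3286)
  -> after fc1: (47, 578)
Output shape: (47, 235)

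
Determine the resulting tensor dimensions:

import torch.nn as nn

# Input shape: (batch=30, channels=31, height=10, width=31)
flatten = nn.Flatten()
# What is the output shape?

Input shape: (30, 31, 10, 31)
Output shape: (30, 9610)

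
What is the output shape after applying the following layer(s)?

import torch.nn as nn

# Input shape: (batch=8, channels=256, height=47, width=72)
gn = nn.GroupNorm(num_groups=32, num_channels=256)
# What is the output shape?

Input shape: (8, 256, 47, 72)
Output shape: (8, 256, 47, 72)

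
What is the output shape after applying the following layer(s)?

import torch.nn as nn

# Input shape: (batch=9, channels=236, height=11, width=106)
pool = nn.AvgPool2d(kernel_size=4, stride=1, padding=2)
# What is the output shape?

Input shape: (9, 236, 11, 106)
Output shape: (9, 236, 12, 107)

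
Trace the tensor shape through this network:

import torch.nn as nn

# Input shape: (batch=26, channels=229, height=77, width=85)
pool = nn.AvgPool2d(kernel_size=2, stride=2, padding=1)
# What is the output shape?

Input shape: (26, 229, 77, 85)
Output shape: (26, 229, 39, 43)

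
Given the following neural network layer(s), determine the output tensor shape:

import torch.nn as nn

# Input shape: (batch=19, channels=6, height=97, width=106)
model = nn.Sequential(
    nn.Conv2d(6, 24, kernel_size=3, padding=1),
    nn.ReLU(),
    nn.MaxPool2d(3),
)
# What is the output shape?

Input shape: (19, 6, 97, 106)
  -> after Conv2d: (19, 24, 97, 106)
  -> after ReLU: (19, 24, 97, 106)
Output shape: (19, 24, 32, 35)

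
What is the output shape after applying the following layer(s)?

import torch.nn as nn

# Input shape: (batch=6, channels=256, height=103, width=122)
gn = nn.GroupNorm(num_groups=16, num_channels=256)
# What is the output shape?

Input shape: (6, 256, 103, 122)
Output shape: (6, 256, 103, 122)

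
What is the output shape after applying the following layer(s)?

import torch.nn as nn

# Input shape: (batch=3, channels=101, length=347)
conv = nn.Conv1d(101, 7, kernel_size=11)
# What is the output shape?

Input shape: (3, 101, 347)
Output shape: (3, 7, 337)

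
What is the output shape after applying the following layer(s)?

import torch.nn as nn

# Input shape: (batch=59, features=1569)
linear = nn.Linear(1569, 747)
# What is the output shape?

Input shape: (59, 1569)
Output shape: (59, 747)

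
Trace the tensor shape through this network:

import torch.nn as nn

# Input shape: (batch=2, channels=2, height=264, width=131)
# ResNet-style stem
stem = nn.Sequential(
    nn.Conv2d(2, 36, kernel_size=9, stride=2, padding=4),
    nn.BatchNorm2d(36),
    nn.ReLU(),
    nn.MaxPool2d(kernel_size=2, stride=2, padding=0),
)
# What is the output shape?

Input shape: (2, 2, 264, 131)
  -> after Conv2d 9x9 stride=2: (2, 36, 132, 66)
Output shape: (2, 36, 66, 33)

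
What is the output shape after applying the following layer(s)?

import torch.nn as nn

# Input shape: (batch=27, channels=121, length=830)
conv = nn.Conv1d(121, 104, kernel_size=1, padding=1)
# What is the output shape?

Input shape: (27, 121, 830)
Output shape: (27, 104, 832)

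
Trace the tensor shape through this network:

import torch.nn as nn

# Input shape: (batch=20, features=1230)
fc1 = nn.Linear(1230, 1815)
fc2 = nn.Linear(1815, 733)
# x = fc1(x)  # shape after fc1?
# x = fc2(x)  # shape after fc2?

Input shape: (20, 1230)
  -> after fc1: (20, 1815)
Output shape: (20, 733)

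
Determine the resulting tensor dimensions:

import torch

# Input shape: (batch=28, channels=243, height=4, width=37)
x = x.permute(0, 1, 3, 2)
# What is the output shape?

Input shape: (28, 243, 4, 37)
Output shape: (28, 243, 37, 4)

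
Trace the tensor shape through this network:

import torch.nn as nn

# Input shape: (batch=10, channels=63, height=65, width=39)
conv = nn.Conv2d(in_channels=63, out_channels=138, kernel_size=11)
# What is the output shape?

Input shape: (10, 63, 65, 39)
Output shape: (10, 138, 55, 29)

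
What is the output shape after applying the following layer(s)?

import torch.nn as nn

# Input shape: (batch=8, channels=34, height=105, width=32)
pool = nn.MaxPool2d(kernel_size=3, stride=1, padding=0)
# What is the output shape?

Input shape: (8, 34, 105, 32)
Output shape: (8, 34, 103, 30)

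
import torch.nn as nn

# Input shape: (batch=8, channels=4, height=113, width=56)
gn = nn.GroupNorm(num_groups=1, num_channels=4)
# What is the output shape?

Input shape: (8, 4, 113, 56)
Output shape: (8, 4, 113, 56)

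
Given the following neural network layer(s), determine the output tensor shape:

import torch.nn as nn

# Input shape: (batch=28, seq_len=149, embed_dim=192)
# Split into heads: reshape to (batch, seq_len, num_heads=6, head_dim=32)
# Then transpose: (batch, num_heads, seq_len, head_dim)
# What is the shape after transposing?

Input shape: (28, 149, 192)
  -> after reshape: (28, 149, 6, 32)
Output shape: (28, 6, 149, 32)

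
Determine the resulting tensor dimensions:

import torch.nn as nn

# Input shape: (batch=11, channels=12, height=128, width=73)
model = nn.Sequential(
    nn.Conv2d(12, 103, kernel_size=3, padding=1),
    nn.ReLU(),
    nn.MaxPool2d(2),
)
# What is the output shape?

Input shape: (11, 12, 128, 73)
  -> after Conv2d: (11, 103, 128, 73)
  -> after ReLU: (11, 103, 128, 73)
Output shape: (11, 103, 64, 36)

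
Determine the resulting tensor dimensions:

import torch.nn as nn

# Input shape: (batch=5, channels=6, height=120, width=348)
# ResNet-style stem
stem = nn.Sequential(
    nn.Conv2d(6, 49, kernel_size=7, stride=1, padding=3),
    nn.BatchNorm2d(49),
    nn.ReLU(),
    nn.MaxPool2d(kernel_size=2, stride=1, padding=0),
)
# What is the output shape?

Input shape: (5, 6, 120, 348)
  -> after Conv2d 7x7 stride=1: (5, 49, 120, 348)
Output shape: (5, 49, 119, 347)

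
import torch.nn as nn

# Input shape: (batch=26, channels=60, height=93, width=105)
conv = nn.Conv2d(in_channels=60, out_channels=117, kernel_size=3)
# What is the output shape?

Input shape: (26, 60, 93, 105)
Output shape: (26, 117, 91, 103)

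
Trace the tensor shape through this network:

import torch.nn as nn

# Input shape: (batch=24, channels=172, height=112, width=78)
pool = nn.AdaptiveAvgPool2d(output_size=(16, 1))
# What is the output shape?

Input shape: (24, 172, 112, 78)
Output shape: (24, 172, 16, 1)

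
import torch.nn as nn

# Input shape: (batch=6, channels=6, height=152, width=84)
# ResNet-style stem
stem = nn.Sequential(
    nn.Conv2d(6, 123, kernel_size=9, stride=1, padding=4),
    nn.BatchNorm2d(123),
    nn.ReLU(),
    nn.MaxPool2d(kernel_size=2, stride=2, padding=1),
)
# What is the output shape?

Input shape: (6, 6, 152, 84)
  -> after Conv2d 9x9 stride=1: (6, 123, 152, 84)
Output shape: (6, 123, 77, 43)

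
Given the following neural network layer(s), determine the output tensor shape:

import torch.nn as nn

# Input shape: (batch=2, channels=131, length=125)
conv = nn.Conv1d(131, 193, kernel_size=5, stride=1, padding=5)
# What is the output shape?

Input shape: (2, 131, 125)
Output shape: (2, 193, 131)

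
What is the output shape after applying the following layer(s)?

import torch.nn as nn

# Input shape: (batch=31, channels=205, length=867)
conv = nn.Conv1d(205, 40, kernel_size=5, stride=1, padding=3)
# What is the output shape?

Input shape: (31, 205, 867)
Output shape: (31, 40, 869)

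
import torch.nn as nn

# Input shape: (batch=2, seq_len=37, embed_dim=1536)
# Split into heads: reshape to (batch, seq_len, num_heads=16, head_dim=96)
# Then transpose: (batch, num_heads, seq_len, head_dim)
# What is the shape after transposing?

Input shape: (2, 37, 1536)
  -> after reshape: (2, 37, 16, 96)
Output shape: (2, 16, 37, 96)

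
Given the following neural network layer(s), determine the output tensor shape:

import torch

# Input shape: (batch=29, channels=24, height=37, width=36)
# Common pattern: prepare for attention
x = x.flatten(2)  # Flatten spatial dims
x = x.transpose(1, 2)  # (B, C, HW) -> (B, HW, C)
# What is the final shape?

Input shape: (29, 24, 37, 36)
  -> after flatten(2): (29, 24, 1332)
Output shape: (29, 1332, 24)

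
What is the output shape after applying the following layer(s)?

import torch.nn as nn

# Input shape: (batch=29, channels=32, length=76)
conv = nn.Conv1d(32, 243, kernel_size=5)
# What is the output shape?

Input shape: (29, 32, 76)
Output shape: (29, 243, 72)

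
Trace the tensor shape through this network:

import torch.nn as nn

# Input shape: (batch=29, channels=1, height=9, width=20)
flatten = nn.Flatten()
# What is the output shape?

Input shape: (29, 1, 9, 20)
Output shape: (29, 180)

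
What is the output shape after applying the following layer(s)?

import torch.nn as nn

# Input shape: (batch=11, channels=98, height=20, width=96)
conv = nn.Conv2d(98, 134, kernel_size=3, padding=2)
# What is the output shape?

Input shape: (11, 98, 20, 96)
Output shape: (11, 134, 22, 98)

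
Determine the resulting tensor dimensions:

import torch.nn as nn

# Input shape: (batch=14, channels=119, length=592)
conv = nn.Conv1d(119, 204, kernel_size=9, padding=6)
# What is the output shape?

Input shape: (14, 119, 592)
Output shape: (14, 204, 596)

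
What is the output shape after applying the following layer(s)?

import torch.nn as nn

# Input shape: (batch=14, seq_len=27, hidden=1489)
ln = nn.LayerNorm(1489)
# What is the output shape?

Input shape: (14, 27, 1489)
Output shape: (14, 27, 1489)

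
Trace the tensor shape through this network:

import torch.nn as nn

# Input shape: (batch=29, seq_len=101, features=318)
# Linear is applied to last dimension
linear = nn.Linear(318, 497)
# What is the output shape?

Input shape: (29, 101, 318)
Output shape: (29, 101, 497)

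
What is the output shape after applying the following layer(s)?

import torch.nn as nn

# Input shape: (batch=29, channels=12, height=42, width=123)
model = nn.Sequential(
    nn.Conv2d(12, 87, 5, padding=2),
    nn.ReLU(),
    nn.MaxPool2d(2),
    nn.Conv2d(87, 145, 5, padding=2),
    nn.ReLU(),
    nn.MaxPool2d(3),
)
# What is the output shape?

Input shape: (29, 12, 42, 123)
  -> after first Conv2d: (29, 87, 42, 123)
  -> after first MaxPool2d: (29, 87, 21, 61)
  -> after second Conv2d: (29, 145, 21, 61)
Output shape: (29, 145, 7, 20)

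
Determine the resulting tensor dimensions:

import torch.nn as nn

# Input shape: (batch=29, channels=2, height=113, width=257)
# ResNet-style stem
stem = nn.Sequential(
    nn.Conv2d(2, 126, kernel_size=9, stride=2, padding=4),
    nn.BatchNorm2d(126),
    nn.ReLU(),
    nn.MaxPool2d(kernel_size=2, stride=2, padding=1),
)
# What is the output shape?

Input shape: (29, 2, 113, 257)
  -> after Conv2d 9x9 stride=2: (29, 126, 57, 129)
Output shape: (29, 126, 29, 65)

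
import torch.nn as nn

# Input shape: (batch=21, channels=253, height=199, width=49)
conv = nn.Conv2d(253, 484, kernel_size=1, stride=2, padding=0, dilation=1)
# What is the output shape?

Input shape: (21, 253, 199, 49)
Output shape: (21, 484, 100, 25)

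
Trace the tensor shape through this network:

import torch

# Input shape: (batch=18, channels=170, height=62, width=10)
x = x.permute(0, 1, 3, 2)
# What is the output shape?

Input shape: (18, 170, 62, 10)
Output shape: (18, 170, 10, 62)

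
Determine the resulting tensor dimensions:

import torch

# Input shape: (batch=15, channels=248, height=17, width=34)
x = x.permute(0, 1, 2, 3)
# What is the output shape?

Input shape: (15, 248, 17, 34)
Output shape: (15, 248, 17, 34)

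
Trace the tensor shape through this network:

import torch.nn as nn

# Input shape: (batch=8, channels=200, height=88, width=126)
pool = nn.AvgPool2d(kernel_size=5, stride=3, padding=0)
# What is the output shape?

Input shape: (8, 200, 88, 126)
Output shape: (8, 200, 28, 41)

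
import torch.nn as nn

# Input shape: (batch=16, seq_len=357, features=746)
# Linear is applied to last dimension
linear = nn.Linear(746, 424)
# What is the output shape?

Input shape: (16, 357, 746)
Output shape: (16, 357, 424)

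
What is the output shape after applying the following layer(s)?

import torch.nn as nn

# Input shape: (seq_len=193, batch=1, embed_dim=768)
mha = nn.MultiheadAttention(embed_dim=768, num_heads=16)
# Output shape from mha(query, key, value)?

Input shape: (193, 1, 768)
Output shape: (193, 1, 768)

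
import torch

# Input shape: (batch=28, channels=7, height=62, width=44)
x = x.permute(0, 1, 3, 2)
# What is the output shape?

Input shape: (28, 7, 62, 44)
Output shape: (28, 7, 44, 62)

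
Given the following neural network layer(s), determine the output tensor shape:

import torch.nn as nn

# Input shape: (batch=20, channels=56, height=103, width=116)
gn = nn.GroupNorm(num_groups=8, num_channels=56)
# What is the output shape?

Input shape: (20, 56, 103, 116)
Output shape: (20, 56, 103, 116)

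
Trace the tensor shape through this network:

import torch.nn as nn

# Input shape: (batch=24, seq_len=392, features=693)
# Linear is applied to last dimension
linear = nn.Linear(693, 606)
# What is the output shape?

Input shape: (24, 392, 693)
Output shape: (24, 392, 606)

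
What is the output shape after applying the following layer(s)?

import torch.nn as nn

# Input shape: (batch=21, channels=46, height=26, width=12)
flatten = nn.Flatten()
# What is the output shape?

Input shape: (21, 46, 26, 12)
Output shape: (21, 14352)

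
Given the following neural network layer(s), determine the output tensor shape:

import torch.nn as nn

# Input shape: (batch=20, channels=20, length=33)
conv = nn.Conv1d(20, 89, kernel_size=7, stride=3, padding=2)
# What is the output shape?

Input shape: (20, 20, 33)
Output shape: (20, 89, 11)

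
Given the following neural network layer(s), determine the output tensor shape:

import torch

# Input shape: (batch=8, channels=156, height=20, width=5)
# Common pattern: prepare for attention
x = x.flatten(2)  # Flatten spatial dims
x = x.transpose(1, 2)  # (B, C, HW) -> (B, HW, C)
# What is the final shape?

Input shape: (8, 156, 20, 5)
  -> after flatten(2): (8, 156, 100)
Output shape: (8, 100, 156)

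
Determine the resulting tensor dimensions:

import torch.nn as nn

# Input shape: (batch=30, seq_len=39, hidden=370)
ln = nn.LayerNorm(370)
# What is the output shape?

Input shape: (30, 39, 370)
Output shape: (30, 39, 370)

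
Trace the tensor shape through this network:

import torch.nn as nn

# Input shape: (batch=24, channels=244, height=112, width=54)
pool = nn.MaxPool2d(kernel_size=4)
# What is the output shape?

Input shape: (24, 244, 112, 54)
Output shape: (24, 244, 28, 13)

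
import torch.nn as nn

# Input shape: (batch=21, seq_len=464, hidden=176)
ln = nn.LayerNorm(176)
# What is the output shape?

Input shape: (21, 464, 176)
Output shape: (21, 464, 176)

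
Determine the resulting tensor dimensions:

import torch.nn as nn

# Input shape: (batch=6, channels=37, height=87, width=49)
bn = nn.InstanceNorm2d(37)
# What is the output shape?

Input shape: (6, 37, 87, 49)
Output shape: (6, 37, 87, 49)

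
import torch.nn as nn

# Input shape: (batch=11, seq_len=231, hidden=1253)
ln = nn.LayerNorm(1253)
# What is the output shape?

Input shape: (11, 231, 1253)
Output shape: (11, 231, 1253)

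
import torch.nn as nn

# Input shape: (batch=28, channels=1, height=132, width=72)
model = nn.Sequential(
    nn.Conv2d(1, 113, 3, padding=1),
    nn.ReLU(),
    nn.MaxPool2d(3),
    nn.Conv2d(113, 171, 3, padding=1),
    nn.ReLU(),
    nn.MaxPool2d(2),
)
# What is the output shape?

Input shape: (28, 1, 132, 72)
  -> after first Conv2d: (28, 113, 132, 72)
  -> after first MaxPool2d: (28, 113, 44, 24)
  -> after second Conv2d: (28, 171, 44, 24)
Output shape: (28, 171, 22, 12)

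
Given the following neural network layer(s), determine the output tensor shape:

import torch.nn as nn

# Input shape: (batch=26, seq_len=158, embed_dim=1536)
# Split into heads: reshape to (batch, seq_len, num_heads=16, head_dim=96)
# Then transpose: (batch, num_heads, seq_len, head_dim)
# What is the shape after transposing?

Input shape: (26, 158, 1536)
  -> after reshape: (26, 158, 16, 96)
Output shape: (26, 16, 158, 96)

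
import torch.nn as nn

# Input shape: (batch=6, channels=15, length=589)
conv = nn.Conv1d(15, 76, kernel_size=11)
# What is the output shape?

Input shape: (6, 15, 589)
Output shape: (6, 76, 579)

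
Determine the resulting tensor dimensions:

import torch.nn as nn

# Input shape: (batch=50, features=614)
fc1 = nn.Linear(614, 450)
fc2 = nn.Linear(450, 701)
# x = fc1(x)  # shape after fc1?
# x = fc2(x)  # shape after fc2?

Input shape: (50, 614)
  -> after fc1: (50, 450)
Output shape: (50, 701)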